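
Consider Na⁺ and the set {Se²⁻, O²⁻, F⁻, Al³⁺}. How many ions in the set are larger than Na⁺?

3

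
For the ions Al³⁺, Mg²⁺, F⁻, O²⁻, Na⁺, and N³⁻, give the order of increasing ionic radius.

Al³⁺ < Mg²⁺ < Na⁺ < F⁻ < O²⁻ < N³⁻

Isoelectronic series (10 e⁻ each). Size is set by nuclear charge: more protons means a smaller ion. Al³⁺ (Z=13), Mg²⁺ (Z=12), Na⁺ (Z=11), F⁻ (Z=9), O²⁻ (Z=8), N³⁻ (Z=7).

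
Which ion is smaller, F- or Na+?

Na+

Each ion has 10 electrons. The ranking follows nuclear charge in reverse — greater Z gives a smaller radius. Na+ (Z=11), F- (Z=9).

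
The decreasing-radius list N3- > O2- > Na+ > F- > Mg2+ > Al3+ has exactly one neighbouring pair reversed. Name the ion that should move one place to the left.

Check each adjacent pair. Na+ and F- are reversed: they are isoelectronic (10 e⁻) and Na has more protons than F (11 vs 9), making Na+ smaller. No other neighbouring pair contradicts the periodic trends, so F- is the ion listed too late.

F-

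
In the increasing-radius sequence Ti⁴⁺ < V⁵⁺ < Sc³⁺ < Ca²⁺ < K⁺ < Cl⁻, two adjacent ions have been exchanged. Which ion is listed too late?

The pair Ti⁴⁺, V⁵⁺ is the wrong way round — both have 18 electrons but Z(V)=23 > Z(Ti)=22, so V⁵⁺ should be the smaller of the two. All other adjacent pairs agree with periodic trends, so V⁵⁺ is the misplaced ion.

V⁵⁺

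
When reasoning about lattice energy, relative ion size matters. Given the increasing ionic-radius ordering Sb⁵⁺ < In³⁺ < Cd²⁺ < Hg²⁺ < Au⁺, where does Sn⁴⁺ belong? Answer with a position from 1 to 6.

2

Sb⁵⁺ has 46 e⁻ (Z=51), Sn⁴⁺ has 46 e⁻ (Z=50), In³⁺ has 46 e⁻ (Z=49), Cd²⁺ has 46 e⁻ (Z=48), Hg²⁺ has 78 e⁻ (Z=80), Au⁺ has 78 e⁻ (Z=79). Sb⁵⁺ < Sn⁴⁺ (isoelectronic, higher Z=51 is smaller); Sn⁴⁺ < In³⁺ (both 46 e⁻, Z=50>49); In³⁺ < Cd²⁺ (isoelectronic, higher Z=49 is smaller); Cd²⁺ < Hg²⁺ (same group, 1 shell fewer); Hg²⁺ < Au⁺ (both 78 e⁻, Z=80>79).
Putting Sn⁴⁺ in gives Sb⁵⁺ < Sn⁴⁺ < In³⁺ < Cd²⁺ < Hg²⁺ < Au⁺; it lands at slot 2.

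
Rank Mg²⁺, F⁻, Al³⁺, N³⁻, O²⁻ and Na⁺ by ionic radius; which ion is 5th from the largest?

Mg²⁺

All of these have 10 electrons (isoelectronic). With the same electron cloud, the ion with the most protons pulls it in tightest. Nuclear charges: Al³⁺ (Z=13), Mg²⁺ (Z=12), Na⁺ (Z=11), F⁻ (Z=9), O²⁻ (Z=8), N³⁻ (Z=7). Highest Z is smallest.
Full ascending order: Al³⁺ < Mg²⁺ < Na⁺ < F⁻ < O²⁻ < N³⁻. Counting from the largest, position 5 is Mg²⁺.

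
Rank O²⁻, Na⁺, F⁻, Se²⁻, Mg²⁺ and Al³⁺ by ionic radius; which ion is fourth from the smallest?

F⁻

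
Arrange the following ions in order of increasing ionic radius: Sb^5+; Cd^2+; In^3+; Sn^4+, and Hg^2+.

Sb^5+ < Sn^4+ < In^3+ < Cd^2+ < Hg^2+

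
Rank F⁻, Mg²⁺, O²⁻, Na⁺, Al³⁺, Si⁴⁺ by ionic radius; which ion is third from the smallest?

Each ion has 10 electrons. The ranking follows nuclear charge in reverse — greater Z gives a smaller radius. Si⁴⁺ (Z=14), Al³⁺ (Z=13), Mg²⁺ (Z=12), Na⁺ (Z=11), F⁻ (Z=9), O²⁻ (Z=8).
So the order is Si⁴⁺ < Al³⁺ < Mg²⁺ < Na⁺ < F⁻ < O²⁻; the 3rd-smallest ion is Mg²⁺.

Mg²⁺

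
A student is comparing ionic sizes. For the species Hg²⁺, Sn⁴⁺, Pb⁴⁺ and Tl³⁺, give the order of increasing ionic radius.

Tabulating Z and e⁻: Sn⁴⁺ (Z=50, 46 e⁻), Pb⁴⁺ (Z=82, 78 e⁻), Tl³⁺ (Z=81, 78 e⁻), Hg²⁺ (Z=80, 78 e⁻). Sn⁴⁺ < Pb⁴⁺ (same group, 1 shell fewer); Pb⁴⁺ < Tl³⁺ (both 78 e⁻, Z=82>81); Tl³⁺ < Hg²⁺ (both 78 e⁻, Z=81>80).

Sn⁴⁺ < Pb⁴⁺ < Tl³⁺ < Hg²⁺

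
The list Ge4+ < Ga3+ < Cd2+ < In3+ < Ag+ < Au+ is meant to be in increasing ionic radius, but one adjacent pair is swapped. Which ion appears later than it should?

In3+

The pair Cd2+, In3+ is the wrong way round — In3+ and Cd2+ share 46 electrons; the higher nuclear charge on In (Z=49) contracts it more, so In3+ < Cd2+. All other adjacent pairs agree with periodic trends, so In3+ is the misplaced ion.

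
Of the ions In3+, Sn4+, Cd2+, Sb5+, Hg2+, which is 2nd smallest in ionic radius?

Sn4+

Work out protons and electrons: Sb5+ has 46 e⁻ (Z=51), Sn4+ has 46 e⁻ (Z=50), In3+ has 46 e⁻ (Z=49), Cd2+ has 46 e⁻ (Z=48), Hg2+ has 78 e⁻ (Z=80). Sb5+ < Sn4+ (isoelectronic, higher Z=51 is smaller); Sn4+ < In3+ (both 46 e⁻, Z=50>49); In3+ < Cd2+ (both 46 e⁻, Z=49>48); Cd2+ < Hg2+ (same group, period 5 vs 6).
Full ascending order: Sb5+ < Sn4+ < In3+ < Cd2+ < Hg2+. Counting from the smallest, position 2 is Sn4+.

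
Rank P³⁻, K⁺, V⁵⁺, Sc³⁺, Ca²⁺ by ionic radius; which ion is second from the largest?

K⁺

Isoelectronic series (18 e⁻ each). Size is set by nuclear charge: more protons means a smaller ion. V⁵⁺ (Z=23), Sc³⁺ (Z=21), Ca²⁺ (Z=20), K⁺ (Z=19), P³⁻ (Z=15).
That gives V⁵⁺ < Sc³⁺ < Ca²⁺ < K⁺ < P³⁻. From the largest end, number 2 is K⁺.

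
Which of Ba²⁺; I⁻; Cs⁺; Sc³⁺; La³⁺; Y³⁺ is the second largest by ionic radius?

Cs⁺

Tabulating Z and e⁻: Sc³⁺ has 18 e⁻ (Z=21), Y³⁺ has 36 e⁻ (Z=39), La³⁺ has 54 e⁻ (Z=57), Ba²⁺ has 54 e⁻ (Z=56), Cs⁺ has 54 e⁻ (Z=55), I⁻ has 54 e⁻ (Z=53). Sc³⁺ < Y³⁺ (same group, 1 shell fewer); Y³⁺ < La³⁺ (same group, period 5 vs 6); La³⁺ < Ba²⁺ (isoelectronic, higher Z=57 is smaller); Ba²⁺ < Cs⁺ (both 54 e⁻, Z=56>55); Cs⁺ < I⁻ (isoelectronic, higher Z=55 is smaller).
Full ascending order: Sc³⁺ < Y³⁺ < La³⁺ < Ba²⁺ < Cs⁺ < I⁻. Counting from the largest, position 2 is Cs⁺.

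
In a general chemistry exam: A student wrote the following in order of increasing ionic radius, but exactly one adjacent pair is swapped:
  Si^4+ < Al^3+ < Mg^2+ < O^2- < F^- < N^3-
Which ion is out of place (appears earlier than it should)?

O^2-

Scanning neighbour by neighbour, only O^2-/F^- violates a trend: both have 10 electrons but Z(F)=9 > Z(O)=8, so F^- should be the smaller of the two. That makes O^2- the one sitting a position early relative to where it belongs.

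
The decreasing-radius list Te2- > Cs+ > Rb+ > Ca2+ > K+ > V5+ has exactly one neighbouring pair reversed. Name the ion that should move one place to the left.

K+

Scanning neighbour by neighbour, only Ca2+/K+ violates a trend: Ca2+ and K+ share 18 electrons; the higher nuclear charge on Ca (Z=20) contracts it more, so Ca2+ < K+. That makes K+ the one sitting a position late relative to where it belongs.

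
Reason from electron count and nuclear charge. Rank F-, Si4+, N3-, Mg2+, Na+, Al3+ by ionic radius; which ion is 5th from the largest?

Al3+

All of these have 10 electrons (isoelectronic). With the same electron cloud, the ion with the most protons pulls it in tightest. Nuclear charges: Si4+ (Z=14), Al3+ (Z=13), Mg2+ (Z=12), Na+ (Z=11), F- (Z=9), N3- (Z=7). Highest Z is smallest.
Full ascending order: Si4+ < Al3+ < Mg2+ < Na+ < F- < N3-. Counting from the largest, position 5 is Al3+.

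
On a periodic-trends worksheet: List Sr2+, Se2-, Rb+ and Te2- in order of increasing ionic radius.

Sr2+ < Rb+ < Se2- < Te2-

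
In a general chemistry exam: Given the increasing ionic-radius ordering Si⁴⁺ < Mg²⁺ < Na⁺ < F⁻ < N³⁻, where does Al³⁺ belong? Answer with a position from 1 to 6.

All of these have 10 electrons (isoelectronic). With the same electron cloud, the ion with the most protons pulls it in tightest. Nuclear charges: Si⁴⁺ (Z=14), Al³⁺ (Z=13), Mg²⁺ (Z=12), Na⁺ (Z=11), F⁻ (Z=9), N³⁻ (Z=7). Highest Z is smallest.
With Al³⁺ included the full order is Si⁴⁺ < Al³⁺ < Mg²⁺ < Na⁺ < F⁻ < N³⁻, so it takes position 2.

2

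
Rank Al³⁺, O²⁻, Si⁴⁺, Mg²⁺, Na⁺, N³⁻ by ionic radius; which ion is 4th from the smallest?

These species are isoelectronic with 10 electrons. The only difference is the number of protons: Si⁴⁺ (Z=14), Al³⁺ (Z=13), Mg²⁺ (Z=12), Na⁺ (Z=11), O²⁻ (Z=8), N³⁻ (Z=7). The strongest nuclear pull (Si⁴⁺) gives the smallest ion.
Ordering: Si⁴⁺ < Al³⁺ < Mg²⁺ < Na⁺ < O²⁻ < N³⁻. The 4th smallest is Na⁺.

Na⁺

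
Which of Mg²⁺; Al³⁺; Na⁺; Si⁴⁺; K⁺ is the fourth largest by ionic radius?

Al³⁺

Si⁴⁺ has 10 e⁻ (Z=14), Al³⁺ has 10 e⁻ (Z=13), Mg²⁺ has 10 e⁻ (Z=12), Na⁺ has 10 e⁻ (Z=11), K⁺ has 18 e⁻ (Z=19). Si⁴⁺ < Al³⁺ (both 10 e⁻, Z=14>13); Al³⁺ < Mg²⁺ (isoelectronic, higher Z=13 is smaller); Mg²⁺ < Na⁺ (isoelectronic, higher Z=12 is smaller); Na⁺ < K⁺ (same group, period 3 vs 4).
Ordering: Si⁴⁺ < Al³⁺ < Mg²⁺ < Na⁺ < K⁺. The fourth largest is Al³⁺.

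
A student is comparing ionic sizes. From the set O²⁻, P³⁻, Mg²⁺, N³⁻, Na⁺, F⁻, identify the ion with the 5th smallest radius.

N³⁻

Work out protons and electrons: Mg²⁺: 10 e⁻, Z=12, Na⁺: 10 e⁻, Z=11, F⁻: 10 e⁻, Z=9, O²⁻: 10 e⁻, Z=8, N³⁻: 10 e⁻, Z=7, P³⁻: 18 e⁻, Z=15. Mg²⁺ < Na⁺ (both 10 e⁻, Z=12>11); Na⁺ < F⁻ (both 10 e⁻, Z=11>9); F⁻ < O²⁻ (both 10 e⁻, Z=9>8); O²⁻ < N³⁻ (both 10 e⁻, Z=8>7); N³⁻ < P³⁻ (same group, period 2 vs 3).
So the order is Mg²⁺ < Na⁺ < F⁻ < O²⁻ < N³⁻ < P³⁻; the 5th-smallest ion is N³⁻.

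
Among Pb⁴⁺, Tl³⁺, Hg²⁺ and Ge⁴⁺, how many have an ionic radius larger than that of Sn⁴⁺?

Tabulating Z and e⁻: Ge⁴⁺ (Z=32, 28 e⁻), Sn⁴⁺ (Z=50, 46 e⁻), Pb⁴⁺ (Z=82, 78 e⁻), Tl³⁺ (Z=81, 78 e⁻), Hg²⁺ (Z=80, 78 e⁻). Ge⁴⁺ < Sn⁴⁺ (same group, period 4 vs 5); Sn⁴⁺ < Pb⁴⁺ (same group, 1 shell fewer); Pb⁴⁺ < Tl³⁺ (isoelectronic, higher Z=82 is smaller); Tl³⁺ < Hg²⁺ (isoelectronic, higher Z=81 is smaller).
Ordering all of them (including Sn⁴⁺) by radius gives Ge⁴⁺ < Sn⁴⁺ < Pb⁴⁺ < Tl³⁺ < Hg²⁺. Count: 3.

3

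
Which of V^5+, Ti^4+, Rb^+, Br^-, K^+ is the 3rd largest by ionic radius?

K^+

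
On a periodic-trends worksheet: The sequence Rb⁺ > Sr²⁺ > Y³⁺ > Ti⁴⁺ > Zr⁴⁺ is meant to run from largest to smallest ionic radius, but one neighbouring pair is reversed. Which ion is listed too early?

Ti⁴⁺

Check each adjacent pair. Ti⁴⁺ and Zr⁴⁺ are reversed: same group and charge — period 4 sits above period 5, so Ti⁴⁺ is smaller. No other neighbouring pair contradicts the periodic trends, so Ti⁴⁺ is the ion listed too early.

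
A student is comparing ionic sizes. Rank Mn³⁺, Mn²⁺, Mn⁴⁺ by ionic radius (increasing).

For a single element, ionic radius drops as positive charge rises — Mn⁴⁺ < Mn²⁺.

Mn⁴⁺ < Mn³⁺ < Mn²⁺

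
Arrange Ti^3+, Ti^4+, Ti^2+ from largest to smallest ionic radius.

Ti^2+ > Ti^3+ > Ti^4+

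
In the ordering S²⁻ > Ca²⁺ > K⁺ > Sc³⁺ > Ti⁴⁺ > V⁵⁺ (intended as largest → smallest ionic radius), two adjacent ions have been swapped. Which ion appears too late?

K⁺

The pair Ca²⁺, K⁺ is the wrong way round — both have 18 electrons but Z(Ca)=20 > Z(K)=19, so Ca²⁺ should be the smaller of the two. All other adjacent pairs agree with periodic trends, so K⁺ is the misplaced ion.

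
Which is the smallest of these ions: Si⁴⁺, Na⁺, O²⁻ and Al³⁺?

Si⁴⁺

Each ion has 10 electrons. The ranking follows nuclear charge in reverse — greater Z gives a smaller radius. Si⁴⁺ (Z=14), Al³⁺ (Z=13), Na⁺ (Z=11), O²⁻ (Z=8).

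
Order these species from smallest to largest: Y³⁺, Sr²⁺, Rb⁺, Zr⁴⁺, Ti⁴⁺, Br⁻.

Ti⁴⁺ < Zr⁴⁺ < Y³⁺ < Sr²⁺ < Rb⁺ < Br⁻

Electron counts and nuclear charges: Ti⁴⁺ has 18 e⁻ (Z=22), Zr⁴⁺ has 36 e⁻ (Z=40), Y³⁺ has 36 e⁻ (Z=39), Sr²⁺ has 36 e⁻ (Z=38), Rb⁺ has 36 e⁻ (Z=37), Br⁻ has 36 e⁻ (Z=35). Ti⁴⁺ < Zr⁴⁺ (same group, 1 shell fewer); Zr⁴⁺ < Y³⁺ (both 36 e⁻, Z=40>39); Y³⁺ < Sr²⁺ (isoelectronic, higher Z=39 is smaller); Sr²⁺ < Rb⁺ (isoelectronic, higher Z=38 is smaller); Rb⁺ < Br⁻ (isoelectronic, higher Z=37 is smaller).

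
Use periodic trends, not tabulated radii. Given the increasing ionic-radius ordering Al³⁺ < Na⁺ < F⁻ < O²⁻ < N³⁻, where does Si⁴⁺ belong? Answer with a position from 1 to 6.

These species are isoelectronic with 10 electrons. The only difference is the number of protons: Si⁴⁺ (Z=14), Al³⁺ (Z=13), Na⁺ (Z=11), F⁻ (Z=9), O²⁻ (Z=8), N³⁻ (Z=7). The strongest nuclear pull (Si⁴⁺) gives the smallest ion.
Putting Si⁴⁺ in gives Si⁴⁺ < Al³⁺ < Na⁺ < F⁻ < O²⁻ < N³⁻; it lands at slot 1.

1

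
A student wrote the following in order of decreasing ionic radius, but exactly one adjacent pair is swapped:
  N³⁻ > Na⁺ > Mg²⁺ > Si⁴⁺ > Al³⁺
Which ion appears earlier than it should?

Si⁴⁺

Scanning neighbour by neighbour, only Si⁴⁺/Al³⁺ violates a trend: they are isoelectronic (10 e⁻) and Si has more protons than Al (14 vs 13), making Si⁴⁺ smaller. That makes Si⁴⁺ the one sitting a position early relative to where it belongs.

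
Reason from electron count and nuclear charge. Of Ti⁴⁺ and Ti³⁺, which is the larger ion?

Ti³⁺

For a single element, ionic radius drops as positive charge rises — Ti⁴⁺ < Ti³⁺.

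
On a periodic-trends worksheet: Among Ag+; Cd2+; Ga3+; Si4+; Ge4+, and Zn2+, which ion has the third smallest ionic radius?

Work out protons and electrons: Si4+ has 10 e⁻ (Z=14), Ge4+ has 28 e⁻ (Z=32), Ga3+ has 28 e⁻ (Z=31), Zn2+ has 28 e⁻ (Z=30), Cd2+ has 46 e⁻ (Z=48), Ag+ has 46 e⁻ (Z=47). Si4+ < Ge4+ (same group, 1 shell fewer); Ge4+ < Ga3+ (isoelectronic, higher Z=32 is smaller); Ga3+ < Zn2+ (isoelectronic, higher Z=31 is smaller); Zn2+ < Cd2+ (same group, 1 shell fewer); Cd2+ < Ag+ (isoelectronic, higher Z=48 is smaller).
Ordering: Si4+ < Ge4+ < Ga3+ < Zn2+ < Cd2+ < Ag+. The third smallest is Ga3+.

Ga3+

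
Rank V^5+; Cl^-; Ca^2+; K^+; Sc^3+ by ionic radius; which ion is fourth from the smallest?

Each ion has 18 electrons. The ranking follows nuclear charge in reverse — greater Z gives a smaller radius. V^5+ (Z=23), Sc^3+ (Z=21), Ca^2+ (Z=20), K^+ (Z=19), Cl^- (Z=17).
Ordering: V^5+ < Sc^3+ < Ca^2+ < K^+ < Cl^-. The fourth smallest is K^+.

K^+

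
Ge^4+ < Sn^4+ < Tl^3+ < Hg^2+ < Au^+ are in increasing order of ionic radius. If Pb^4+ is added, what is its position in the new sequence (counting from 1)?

3

Tabulating Z and e⁻: Ge^4+ has 28 e⁻ (Z=32), Sn^4+ has 46 e⁻ (Z=50), Pb^4+ has 78 e⁻ (Z=82), Tl^3+ has 78 e⁻ (Z=81), Hg^2+ has 78 e⁻ (Z=80), Au^+ has 78 e⁻ (Z=79). Ge^4+ < Sn^4+ (same group, period 4 vs 5); Sn^4+ < Pb^4+ (same group, 1 shell fewer); Pb^4+ < Tl^3+ (isoelectronic, higher Z=82 is smaller); Tl^3+ < Hg^2+ (both 78 e⁻, Z=81>80); Hg^2+ < Au^+ (isoelectronic, higher Z=80 is smaller).
Merged order: Ge^4+ < Sn^4+ < Pb^4+ < Tl^3+ < Hg^2+ < Au^+ — Pb^4+ is number 3.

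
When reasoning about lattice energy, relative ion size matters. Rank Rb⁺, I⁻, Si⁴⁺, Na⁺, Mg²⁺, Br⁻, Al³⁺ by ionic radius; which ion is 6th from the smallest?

Work out protons and electrons: Si⁴⁺ has 10 e⁻ (Z=14), Al³⁺ has 10 e⁻ (Z=13), Mg²⁺ has 10 e⁻ (Z=12), Na⁺ has 10 e⁻ (Z=11), Rb⁺ has 36 e⁻ (Z=37), Br⁻ has 36 e⁻ (Z=35), I⁻ has 54 e⁻ (Z=53). Si⁴⁺ < Al³⁺ (isoelectronic, higher Z=14 is smaller); Al³⁺ < Mg²⁺ (both 10 e⁻, Z=13>12); Mg²⁺ < Na⁺ (isoelectronic, higher Z=12 is smaller); Na⁺ < Rb⁺ (same group, period 3 vs 5); Rb⁺ < Br⁻ (both 36 e⁻, Z=37>35); Br⁻ < I⁻ (same group, 1 shell fewer).
Full ascending order: Si⁴⁺ < Al³⁺ < Mg²⁺ < Na⁺ < Rb⁺ < Br⁻ < I⁻. Counting from the smallest, position 6 is Br⁻.

Br⁻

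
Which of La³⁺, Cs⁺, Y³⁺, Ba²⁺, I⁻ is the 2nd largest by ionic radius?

Cs⁺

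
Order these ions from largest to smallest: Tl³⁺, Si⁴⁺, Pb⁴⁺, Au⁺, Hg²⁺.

Au⁺ > Hg²⁺ > Tl³⁺ > Pb⁴⁺ > Si⁴⁺

Electron counts and nuclear charges: Si⁴⁺ (Z=14, 10 e⁻), Pb⁴⁺ (Z=82, 78 e⁻), Tl³⁺ (Z=81, 78 e⁻), Hg²⁺ (Z=80, 78 e⁻), Au⁺ (Z=79, 78 e⁻). Si⁴⁺ < Pb⁴⁺ (same group, period 3 vs 6); Pb⁴⁺ < Tl³⁺ (both 78 e⁻, Z=82>81); Tl³⁺ < Hg²⁺ (isoelectronic, higher Z=81 is smaller); Hg²⁺ < Au⁺ (both 78 e⁻, Z=80>79).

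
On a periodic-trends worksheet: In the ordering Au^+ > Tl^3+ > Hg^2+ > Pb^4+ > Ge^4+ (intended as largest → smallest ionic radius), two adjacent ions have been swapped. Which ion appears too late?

Hg^2+

Compare adjacent ions: they are isoelectronic (78 e⁻) and Tl has more protons than Hg (81 vs 80), making Tl^3+ smaller — yet in this decreasing list Tl^3+ sits before Hg^2+. Nothing else is reversed, so Hg^2+ should move one place to the left.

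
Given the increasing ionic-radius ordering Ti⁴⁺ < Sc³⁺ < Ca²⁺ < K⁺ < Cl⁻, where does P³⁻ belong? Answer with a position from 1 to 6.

All of these have 18 electrons (isoelectronic). With the same electron cloud, the ion with the most protons pulls it in tightest. Nuclear charges: Ti⁴⁺ (Z=22), Sc³⁺ (Z=21), Ca²⁺ (Z=20), K⁺ (Z=19), Cl⁻ (Z=17), P³⁻ (Z=15). Highest Z is smallest.
The complete sequence is Ti⁴⁺ < Sc³⁺ < Ca²⁺ < K⁺ < Cl⁻ < P³⁻. P³⁻ sits at position 6.

6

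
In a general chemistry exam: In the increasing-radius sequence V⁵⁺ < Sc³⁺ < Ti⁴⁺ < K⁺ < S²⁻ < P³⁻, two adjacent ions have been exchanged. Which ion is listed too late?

Compare adjacent ions: they are isoelectronic (18 e⁻) and Ti has more protons than Sc (22 vs 21), making Ti⁴⁺ smaller — yet in this increasing list Sc³⁺ sits before Ti⁴⁺. Nothing else is reversed, so Ti⁴⁺ should move one place to the left.

Ti⁴⁺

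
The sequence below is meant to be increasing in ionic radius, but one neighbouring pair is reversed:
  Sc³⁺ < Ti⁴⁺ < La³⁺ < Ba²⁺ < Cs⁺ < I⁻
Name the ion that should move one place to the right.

Sc³⁺

Compare adjacent ions: they are isoelectronic (18 e⁻) and Ti has more protons than Sc (22 vs 21), making Ti⁴⁺ smaller — yet in this increasing list Sc³⁺ sits before Ti⁴⁺. Nothing else is reversed, so Sc³⁺ should move one place to the right.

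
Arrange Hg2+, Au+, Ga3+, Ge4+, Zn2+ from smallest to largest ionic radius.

Ge4+ < Ga3+ < Zn2+ < Hg2+ < Au+

Electron counts and nuclear charges: Ge4+ has 28 e⁻ (Z=32), Ga3+ has 28 e⁻ (Z=31), Zn2+ has 28 e⁻ (Z=30), Hg2+ has 78 e⁻ (Z=80), Au+ has 78 e⁻ (Z=79). Ge4+ < Ga3+ (both 28 e⁻, Z=32>31); Ga3+ < Zn2+ (both 28 e⁻, Z=31>30); Zn2+ < Hg2+ (same group, 2 shells fewer); Hg2+ < Au+ (both 78 e⁻, Z=80>79).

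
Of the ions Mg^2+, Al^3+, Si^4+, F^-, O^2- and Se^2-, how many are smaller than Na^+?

Tabulating Z and e⁻: Si^4+: 10 e⁻, Z=14, Al^3+: 10 e⁻, Z=13, Mg^2+: 10 e⁻, Z=12, Na^+: 10 e⁻, Z=11, F^-: 10 e⁻, Z=9, O^2-: 10 e⁻, Z=8, Se^2-: 36 e⁻, Z=34. Si^4+ < Al^3+ (both 10 e⁻, Z=14>13); Al^3+ < Mg^2+ (isoelectronic, higher Z=13 is smaller); Mg^2+ < Na^+ (both 10 e⁻, Z=12>11); Na^+ < F^- (both 10 e⁻, Z=11>9); F^- < O^2- (both 10 e⁻, Z=9>8); O^2- < Se^2- (same group, 2 shells fewer).
Ordering all of them (including Na^+) by radius gives Si^4+ < Al^3+ < Mg^2+ < Na^+ < F^- < O^2- < Se^2-. Count: 3.

3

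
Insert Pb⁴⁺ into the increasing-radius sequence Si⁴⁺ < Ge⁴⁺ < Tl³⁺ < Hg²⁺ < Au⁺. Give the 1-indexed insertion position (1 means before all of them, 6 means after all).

Si⁴⁺ (Z=14, 10 e⁻), Ge⁴⁺ (Z=32, 28 e⁻), Pb⁴⁺ (Z=82, 78 e⁻), Tl³⁺ (Z=81, 78 e⁻), Hg²⁺ (Z=80, 78 e⁻), Au⁺ (Z=79, 78 e⁻). Si⁴⁺ < Ge⁴⁺ (same group, period 3 vs 4); Ge⁴⁺ < Pb⁴⁺ (same group, period 4 vs 6); Pb⁴⁺ < Tl³⁺ (isoelectronic, higher Z=82 is smaller); Tl³⁺ < Hg²⁺ (both 78 e⁻, Z=81>80); Hg²⁺ < Au⁺ (both 78 e⁻, Z=80>79).
Putting Pb⁴⁺ in gives Si⁴⁺ < Ge⁴⁺ < Pb⁴⁺ < Tl³⁺ < Hg²⁺ < Au⁺; it lands at slot 3.

3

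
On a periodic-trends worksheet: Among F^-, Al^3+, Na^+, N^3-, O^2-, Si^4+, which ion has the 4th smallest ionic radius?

Isoelectronic series (10 e⁻ each). Size is set by nuclear charge: more protons means a smaller ion. Si^4+ (Z=14), Al^3+ (Z=13), Na^+ (Z=11), F^- (Z=9), O^2- (Z=8), N^3- (Z=7).
That gives Si^4+ < Al^3+ < Na^+ < F^- < O^2- < N^3-. From the smallest end, number 4 is F^-.

F^-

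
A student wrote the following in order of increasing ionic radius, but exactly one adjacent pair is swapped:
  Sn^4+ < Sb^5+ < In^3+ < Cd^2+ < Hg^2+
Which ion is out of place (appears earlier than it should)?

Sn^4+

Check each adjacent pair. Sn^4+ and Sb^5+ are reversed: Sb^5+ and Sn^4+ share 46 electrons; the higher nuclear charge on Sb (Z=51) contracts it more, so Sb^5+ < Sn^4+. No other neighbouring pair contradicts the periodic trends, so Sn^4+ is the ion listed too early.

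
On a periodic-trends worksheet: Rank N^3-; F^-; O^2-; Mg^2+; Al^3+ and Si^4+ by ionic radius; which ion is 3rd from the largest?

Isoelectronic series (10 e⁻ each). Size is set by nuclear charge: more protons means a smaller ion. Si^4+ (Z=14), Al^3+ (Z=13), Mg^2+ (Z=12), F^- (Z=9), O^2- (Z=8), N^3- (Z=7).
Full ascending order: Si^4+ < Al^3+ < Mg^2+ < F^- < O^2- < N^3-. Counting from the largest, position 3 is F^-.

F^-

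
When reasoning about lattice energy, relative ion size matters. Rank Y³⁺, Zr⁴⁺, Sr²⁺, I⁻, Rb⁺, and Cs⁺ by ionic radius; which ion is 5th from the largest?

Y³⁺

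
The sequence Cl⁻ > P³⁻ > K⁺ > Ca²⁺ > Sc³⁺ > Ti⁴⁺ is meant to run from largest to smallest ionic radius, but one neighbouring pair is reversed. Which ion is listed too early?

Cl⁻

Compare adjacent ions: they are isoelectronic (18 e⁻) and Cl has more protons than P (17 vs 15), making Cl⁻ smaller — yet in this decreasing list Cl⁻ sits before P³⁻. Nothing else is reversed, so Cl⁻ should move one place to the right.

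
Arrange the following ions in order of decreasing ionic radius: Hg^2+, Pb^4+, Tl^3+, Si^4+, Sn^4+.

Si^4+: 10 e⁻, Z=14, Sn^4+: 46 e⁻, Z=50, Pb^4+: 78 e⁻, Z=82, Tl^3+: 78 e⁻, Z=81, Hg^2+: 78 e⁻, Z=80. Si^4+ < Sn^4+ (same group, period 3 vs 5); Sn^4+ < Pb^4+ (same group, period 5 vs 6); Pb^4+ < Tl^3+ (both 78 e⁻, Z=82>81); Tl^3+ < Hg^2+ (isoelectronic, higher Z=81 is smaller).

Hg^2+ > Tl^3+ > Pb^4+ > Sn^4+ > Si^4+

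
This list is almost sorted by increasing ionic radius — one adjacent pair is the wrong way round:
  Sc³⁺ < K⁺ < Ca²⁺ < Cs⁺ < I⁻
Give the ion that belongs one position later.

K⁺

Scanning neighbour by neighbour, only K⁺/Ca²⁺ violates a trend: both have 18 electrons but Z(Ca)=20 > Z(K)=19, so Ca²⁺ should be the smaller of the two. That makes K⁺ the one sitting a position early relative to where it belongs.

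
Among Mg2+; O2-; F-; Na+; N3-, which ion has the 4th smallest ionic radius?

Each ion has 10 electrons. The ranking follows nuclear charge in reverse — greater Z gives a smaller radius. Mg2+ (Z=12), Na+ (Z=11), F- (Z=9), O2- (Z=8), N3- (Z=7).
Ordering: Mg2+ < Na+ < F- < O2- < N3-. The 4th smallest is O2-.

O2-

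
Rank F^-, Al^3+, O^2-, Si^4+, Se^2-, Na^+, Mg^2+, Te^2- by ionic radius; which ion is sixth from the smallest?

O^2-

First list Z and electron count for each: Si^4+: 10 e⁻, Z=14, Al^3+: 10 e⁻, Z=13, Mg^2+: 10 e⁻, Z=12, Na^+: 10 e⁻, Z=11, F^-: 10 e⁻, Z=9, O^2-: 10 e⁻, Z=8, Se^2-: 36 e⁻, Z=34, Te^2-: 54 e⁻, Z=52. Si^4+ < Al^3+ (isoelectronic, higher Z=14 is smaller); Al^3+ < Mg^2+ (isoelectronic, higher Z=13 is smaller); Mg^2+ < Na^+ (isoelectronic, higher Z=12 is smaller); Na^+ < F^- (both 10 e⁻, Z=11>9); F^- < O^2- (isoelectronic, higher Z=9 is smaller); O^2- < Se^2- (same group, 2 shells fewer); Se^2- < Te^2- (same group, 1 shell fewer).
Ordering: Si^4+ < Al^3+ < Mg^2+ < Na^+ < F^- < O^2- < Se^2- < Te^2-. The sixth smallest is O^2-.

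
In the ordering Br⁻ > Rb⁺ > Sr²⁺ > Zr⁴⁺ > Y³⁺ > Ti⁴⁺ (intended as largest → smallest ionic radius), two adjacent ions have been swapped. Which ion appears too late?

Y³⁺

The pair Zr⁴⁺, Y³⁺ is the wrong way round — they are isoelectronic (36 e⁻) and Zr has more protons than Y (40 vs 39), making Zr⁴⁺ smaller. All other adjacent pairs agree with periodic trends, so Y³⁺ is the misplaced ion.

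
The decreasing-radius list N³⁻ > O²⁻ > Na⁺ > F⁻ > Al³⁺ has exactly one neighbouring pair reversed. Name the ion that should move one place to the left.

F⁻

The pair Na⁺, F⁻ is the wrong way round — both have 10 electrons but Z(Na)=11 > Z(F)=9, so Na⁺ should be the smaller of the two. All other adjacent pairs agree with periodic trends, so F⁻ is the misplaced ion.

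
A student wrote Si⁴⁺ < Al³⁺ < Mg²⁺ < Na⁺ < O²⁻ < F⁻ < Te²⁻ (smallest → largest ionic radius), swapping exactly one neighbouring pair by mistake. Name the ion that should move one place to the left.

F⁻

Compare adjacent ions: F⁻ and O²⁻ share 10 electrons; the higher nuclear charge on F (Z=9) contracts it more, so F⁻ < O²⁻ — yet in this increasing list O²⁻ sits before F⁻. Nothing else is reversed, so F⁻ should move one place to the left.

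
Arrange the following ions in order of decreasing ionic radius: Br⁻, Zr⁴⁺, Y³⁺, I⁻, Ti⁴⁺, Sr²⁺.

I⁻ > Br⁻ > Sr²⁺ > Y³⁺ > Zr⁴⁺ > Ti⁴⁺

Ti⁴⁺: 18 e⁻, Z=22, Zr⁴⁺: 36 e⁻, Z=40, Y³⁺: 36 e⁻, Z=39, Sr²⁺: 36 e⁻, Z=38, Br⁻: 36 e⁻, Z=35, I⁻: 54 e⁻, Z=53. Ti⁴⁺ < Zr⁴⁺ (same group, 1 shell fewer); Zr⁴⁺ < Y³⁺ (isoelectronic, higher Z=40 is smaller); Y³⁺ < Sr²⁺ (both 36 e⁻, Z=39>38); Sr²⁺ < Br⁻ (both 36 e⁻, Z=38>35); Br⁻ < I⁻ (same group, period 4 vs 5).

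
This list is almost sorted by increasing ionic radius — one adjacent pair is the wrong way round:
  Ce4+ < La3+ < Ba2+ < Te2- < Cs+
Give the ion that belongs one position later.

Compare adjacent ions: both have 54 electrons but Z(Cs)=55 > Z(Te)=52, so Cs+ should be the smaller of the two — yet in this increasing list Te2- sits before Cs+. Nothing else is reversed, so Te2- should move one place to the right.

Te2-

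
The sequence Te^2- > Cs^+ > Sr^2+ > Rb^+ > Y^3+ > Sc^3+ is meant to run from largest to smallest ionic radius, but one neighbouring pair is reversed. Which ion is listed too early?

Check each adjacent pair. Sr^2+ and Rb^+ are reversed: both have 36 electrons but Z(Sr)=38 > Z(Rb)=37, so Sr^2+ should be the smaller of the two. No other neighbouring pair contradicts the periodic trends, so Sr^2+ is the ion listed too early.

Sr^2+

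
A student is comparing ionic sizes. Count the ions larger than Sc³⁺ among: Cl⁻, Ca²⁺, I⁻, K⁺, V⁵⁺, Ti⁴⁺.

4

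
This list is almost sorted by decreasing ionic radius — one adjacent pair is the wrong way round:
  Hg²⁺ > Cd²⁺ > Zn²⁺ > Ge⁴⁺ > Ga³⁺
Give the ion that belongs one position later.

Ge⁴⁺

Scanning neighbour by neighbour, only Ge⁴⁺/Ga³⁺ violates a trend: both have 28 electrons but Z(Ge)=32 > Z(Ga)=31, so Ge⁴⁺ should be the smaller of the two. That makes Ge⁴⁺ the one sitting a position early relative to where it belongs.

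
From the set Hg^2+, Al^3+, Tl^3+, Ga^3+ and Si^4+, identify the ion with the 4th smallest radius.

Tabulating Z and e⁻: Si^4+ has 10 e⁻ (Z=14), Al^3+ has 10 e⁻ (Z=13), Ga^3+ has 28 e⁻ (Z=31), Tl^3+ has 78 e⁻ (Z=81), Hg^2+ has 78 e⁻ (Z=80). Si^4+ < Al^3+ (isoelectronic, higher Z=14 is smaller); Al^3+ < Ga^3+ (same group, 1 shell fewer); Ga^3+ < Tl^3+ (same group, period 4 vs 6); Tl^3+ < Hg^2+ (isoelectronic, higher Z=81 is smaller).
Ordering: Si^4+ < Al^3+ < Ga^3+ < Tl^3+ < Hg^2+. The 4th smallest is Tl^3+.

Tl^3+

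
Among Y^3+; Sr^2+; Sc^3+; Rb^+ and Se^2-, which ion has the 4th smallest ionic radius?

Work out protons and electrons: Sc^3+ (Z=21, 18 e⁻), Y^3+ (Z=39, 36 e⁻), Sr^2+ (Z=38, 36 e⁻), Rb^+ (Z=37, 36 e⁻), Se^2- (Z=34, 36 e⁻). Sc^3+ < Y^3+ (same group, 1 shell fewer); Y^3+ < Sr^2+ (isoelectronic, higher Z=39 is smaller); Sr^2+ < Rb^+ (isoelectronic, higher Z=38 is smaller); Rb^+ < Se^2- (both 36 e⁻, Z=37>34).
So the order is Sc^3+ < Y^3+ < Sr^2+ < Rb^+ < Se^2-; the 4th-smallest ion is Rb^+.

Rb^+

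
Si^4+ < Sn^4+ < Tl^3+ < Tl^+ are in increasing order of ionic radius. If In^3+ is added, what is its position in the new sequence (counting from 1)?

Tabulating Z and e⁻: Si^4+: 10 e⁻, Z=14, Sn^4+: 46 e⁻, Z=50, In^3+: 46 e⁻, Z=49, Tl^3+: 78 e⁻, Z=81, Tl^+: 80 e⁻, Z=81. Si^4+ < Sn^4+ (same group, period 3 vs 5); Sn^4+ < In^3+ (both 46 e⁻, Z=50>49); In^3+ < Tl^3+ (same group, 1 shell fewer); Tl^3+ < Tl^+ (same element, +3 vs +1).
With In^3+ included the full order is Si^4+ < Sn^4+ < In^3+ < Tl^3+ < Tl^+, so it takes position 3.

3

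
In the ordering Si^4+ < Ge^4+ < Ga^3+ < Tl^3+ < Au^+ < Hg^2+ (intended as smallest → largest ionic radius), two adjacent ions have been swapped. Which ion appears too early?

The pair Au^+, Hg^2+ is the wrong way round — they are isoelectronic (78 e⁻) and Hg has more protons than Au (80 vs 79), making Hg^2+ smaller. All other adjacent pairs agree with periodic trends, so Au^+ is the misplaced ion.

Au^+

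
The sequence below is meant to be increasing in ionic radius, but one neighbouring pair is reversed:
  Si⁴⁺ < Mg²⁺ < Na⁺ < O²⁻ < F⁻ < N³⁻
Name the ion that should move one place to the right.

Scanning neighbour by neighbour, only O²⁻/F⁻ violates a trend: both have 10 electrons but Z(F)=9 > Z(O)=8, so F⁻ should be the smaller of the two. That makes O²⁻ the one sitting a position early relative to where it belongs.

O²⁻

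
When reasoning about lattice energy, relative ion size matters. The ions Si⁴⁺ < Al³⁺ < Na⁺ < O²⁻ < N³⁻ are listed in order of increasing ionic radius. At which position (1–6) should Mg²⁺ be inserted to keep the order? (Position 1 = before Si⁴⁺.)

Each ion has 10 electrons. The ranking follows nuclear charge in reverse — greater Z gives a smaller radius. Si⁴⁺ (Z=14), Al³⁺ (Z=13), Mg²⁺ (Z=12), Na⁺ (Z=11), O²⁻ (Z=8), N³⁻ (Z=7).
With Mg²⁺ included the full order is Si⁴⁺ < Al³⁺ < Mg²⁺ < Na⁺ < O²⁻ < N³⁻, so it takes position 3.

3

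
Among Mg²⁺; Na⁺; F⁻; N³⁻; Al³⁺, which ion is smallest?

Al³⁺

These species are isoelectronic with 10 electrons. The only difference is the number of protons: Al³⁺ (Z=13), Mg²⁺ (Z=12), Na⁺ (Z=11), F⁻ (Z=9), N³⁻ (Z=7). The strongest nuclear pull (Al³⁺) gives the smallest ion.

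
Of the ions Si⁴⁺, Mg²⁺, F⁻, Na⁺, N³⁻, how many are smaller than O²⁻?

4

These species are isoelectronic with 10 electrons. The only difference is the number of protons: Si⁴⁺ (Z=14), Mg²⁺ (Z=12), Na⁺ (Z=11), F⁻ (Z=9), O²⁻ (Z=8), N³⁻ (Z=7). The strongest nuclear pull (Si⁴⁺) gives the smallest ion.
Overall: Si⁴⁺ < Mg²⁺ < Na⁺ < F⁻ < O²⁻ < N³⁻. O²⁻ has 4 below it and 1 above. Count: 4.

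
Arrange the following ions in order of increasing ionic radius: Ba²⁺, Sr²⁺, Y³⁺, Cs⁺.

Y³⁺ < Sr²⁺ < Ba²⁺ < Cs⁺

Y³⁺ (Z=39, 36 e⁻), Sr²⁺ (Z=38, 36 e⁻), Ba²⁺ (Z=56, 54 e⁻), Cs⁺ (Z=55, 54 e⁻). Y³⁺ < Sr²⁺ (both 36 e⁻, Z=39>38); Sr²⁺ < Ba²⁺ (same group, period 5 vs 6); Ba²⁺ < Cs⁺ (both 54 e⁻, Z=56>55).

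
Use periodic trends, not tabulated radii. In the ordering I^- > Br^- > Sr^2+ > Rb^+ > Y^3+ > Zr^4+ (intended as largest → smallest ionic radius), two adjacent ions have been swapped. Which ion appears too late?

Rb^+

Scanning neighbour by neighbour, only Sr^2+/Rb^+ violates a trend: Sr^2+ and Rb^+ share 36 electrons; the higher nuclear charge on Sr (Z=38) contracts it more, so Sr^2+ < Rb^+. That makes Rb^+ the one sitting a position late relative to where it belongs.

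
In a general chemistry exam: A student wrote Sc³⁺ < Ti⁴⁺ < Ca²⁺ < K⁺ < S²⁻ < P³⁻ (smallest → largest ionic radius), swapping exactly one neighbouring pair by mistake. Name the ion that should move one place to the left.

Check each adjacent pair. Sc³⁺ and Ti⁴⁺ are reversed: Ti⁴⁺ and Sc³⁺ share 18 electrons; the higher nuclear charge on Ti (Z=22) contracts it more, so Ti⁴⁺ < Sc³⁺. No other neighbouring pair contradicts the periodic trends, so Ti⁴⁺ is the ion listed too late.

Ti⁴⁺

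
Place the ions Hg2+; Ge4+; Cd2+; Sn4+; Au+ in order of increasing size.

Ge4+ < Sn4+ < Cd2+ < Hg2+ < Au+

Work out protons and electrons: Ge4+ (Z=32, 28 e⁻), Sn4+ (Z=50, 46 e⁻), Cd2+ (Z=48, 46 e⁻), Hg2+ (Z=80, 78 e⁻), Au+ (Z=79, 78 e⁻). Ge4+ < Sn4+ (same group, period 4 vs 5); Sn4+ < Cd2+ (isoelectronic, higher Z=50 is smaller); Cd2+ < Hg2+ (same group, period 5 vs 6); Hg2+ < Au+ (both 78 e⁻, Z=80>79).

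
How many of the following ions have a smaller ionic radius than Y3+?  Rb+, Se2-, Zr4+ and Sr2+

These species are isoelectronic with 36 electrons. The only difference is the number of protons: Zr4+ (Z=40), Y3+ (Z=39), Sr2+ (Z=38), Rb+ (Z=37), Se2- (Z=34). The strongest nuclear pull (Zr4+) gives the smallest ion.
Overall: Zr4+ < Y3+ < Sr2+ < Rb+ < Se2-. Y3+ has 1 below it and 3 above. That's 1.

1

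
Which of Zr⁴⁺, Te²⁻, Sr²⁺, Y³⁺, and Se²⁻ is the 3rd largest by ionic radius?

Sr²⁺

First list Z and electron count for each: Zr⁴⁺: 36 e⁻, Z=40, Y³⁺: 36 e⁻, Z=39, Sr²⁺: 36 e⁻, Z=38, Se²⁻: 36 e⁻, Z=34, Te²⁻: 54 e⁻, Z=52. Zr⁴⁺ < Y³⁺ (isoelectronic, higher Z=40 is smaller); Y³⁺ < Sr²⁺ (isoelectronic, higher Z=39 is smaller); Sr²⁺ < Se²⁻ (isoelectronic, higher Z=38 is smaller); Se²⁻ < Te²⁻ (same group, period 4 vs 5).
So the order is Zr⁴⁺ < Y³⁺ < Sr²⁺ < Se²⁻ < Te²⁻; the 3rd-largest ion is Sr²⁺.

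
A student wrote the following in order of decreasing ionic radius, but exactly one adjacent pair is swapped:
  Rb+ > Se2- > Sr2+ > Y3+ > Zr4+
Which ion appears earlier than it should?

Rb+

The pair Rb+, Se2- is the wrong way round — Rb+ and Se2- share 36 electrons; the higher nuclear charge on Rb (Z=37) contracts it more, so Rb+ < Se2-. All other adjacent pairs agree with periodic trends, so Rb+ is the misplaced ion.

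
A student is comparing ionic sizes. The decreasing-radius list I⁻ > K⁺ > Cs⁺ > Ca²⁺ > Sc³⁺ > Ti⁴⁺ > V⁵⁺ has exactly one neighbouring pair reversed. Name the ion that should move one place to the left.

Compare adjacent ions: K⁺ and Cs⁺ are in one column with the same charge; the lighter period-4 ion has 2 fewer shells and is smaller — yet in this decreasing list K⁺ sits before Cs⁺. Nothing else is reversed, so Cs⁺ should move one place to the left.

Cs⁺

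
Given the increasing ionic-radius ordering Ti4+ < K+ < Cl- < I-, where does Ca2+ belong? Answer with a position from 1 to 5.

2

Ti4+: 18 e⁻, Z=22, Ca2+: 18 e⁻, Z=20, K+: 18 e⁻, Z=19, Cl-: 18 e⁻, Z=17, I-: 54 e⁻, Z=53. Ti4+ < Ca2+ (isoelectronic, higher Z=22 is smaller); Ca2+ < K+ (both 18 e⁻, Z=20>19); K+ < Cl- (isoelectronic, higher Z=19 is smaller); Cl- < I- (same group, 2 shells fewer).
The complete sequence is Ti4+ < Ca2+ < K+ < Cl- < I-. Ca2+ sits at position 2.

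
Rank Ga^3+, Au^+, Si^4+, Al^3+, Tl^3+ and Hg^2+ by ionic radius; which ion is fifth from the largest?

Electron counts and nuclear charges: Si^4+ (Z=14, 10 e⁻), Al^3+ (Z=13, 10 e⁻), Ga^3+ (Z=31, 28 e⁻), Tl^3+ (Z=81, 78 e⁻), Hg^2+ (Z=80, 78 e⁻), Au^+ (Z=79, 78 e⁻). Si^4+ < Al^3+ (both 10 e⁻, Z=14>13); Al^3+ < Ga^3+ (same group, 1 shell fewer); Ga^3+ < Tl^3+ (same group, period 4 vs 6); Tl^3+ < Hg^2+ (isoelectronic, higher Z=81 is smaller); Hg^2+ < Au^+ (both 78 e⁻, Z=80>79).
Ordering: Si^4+ < Al^3+ < Ga^3+ < Tl^3+ < Hg^2+ < Au^+. The fifth largest is Al^3+.

Al^3+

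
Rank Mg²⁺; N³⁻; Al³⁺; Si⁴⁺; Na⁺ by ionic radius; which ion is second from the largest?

Isoelectronic series (10 e⁻ each). Size is set by nuclear charge: more protons means a smaller ion. Si⁴⁺ (Z=14), Al³⁺ (Z=13), Mg²⁺ (Z=12), Na⁺ (Z=11), N³⁻ (Z=7).
So the order is Si⁴⁺ < Al³⁺ < Mg²⁺ < Na⁺ < N³⁻; the 2nd-largest ion is Na⁺.

Na⁺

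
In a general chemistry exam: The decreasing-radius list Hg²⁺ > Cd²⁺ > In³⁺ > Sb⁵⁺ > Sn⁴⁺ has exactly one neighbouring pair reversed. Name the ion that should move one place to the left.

Sn⁴⁺

The pair Sb⁵⁺, Sn⁴⁺ is the wrong way round — Sb⁵⁺ and Sn⁴⁺ share 46 electrons; the higher nuclear charge on Sb (Z=51) contracts it more, so Sb⁵⁺ < Sn⁴⁺. All other adjacent pairs agree with periodic trends, so Sn⁴⁺ is the misplaced ion.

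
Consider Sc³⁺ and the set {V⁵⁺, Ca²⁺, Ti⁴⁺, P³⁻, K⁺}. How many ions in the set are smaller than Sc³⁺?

All of these have 18 electrons (isoelectronic). With the same electron cloud, the ion with the most protons pulls it in tightest. Nuclear charges: V⁵⁺ (Z=23), Ti⁴⁺ (Z=22), Sc³⁺ (Z=21), Ca²⁺ (Z=20), K⁺ (Z=19), P³⁻ (Z=15). Highest Z is smallest.
Placing each against Sc³⁺: smaller — V⁵⁺, Ti⁴⁺; larger — Ca²⁺, K⁺, P³⁻. That's 2.

2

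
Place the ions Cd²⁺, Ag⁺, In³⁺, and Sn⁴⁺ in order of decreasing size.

Ag⁺ > Cd²⁺ > In³⁺ > Sn⁴⁺

These species are isoelectronic with 46 electrons. The only difference is the number of protons: Sn⁴⁺ (Z=50), In³⁺ (Z=49), Cd²⁺ (Z=48), Ag⁺ (Z=47). The strongest nuclear pull (Sn⁴⁺) gives the smallest ion.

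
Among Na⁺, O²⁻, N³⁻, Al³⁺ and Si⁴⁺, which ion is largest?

All of these have 10 electrons (isoelectronic). With the same electron cloud, the ion with the most protons pulls it in tightest. Nuclear charges: Si⁴⁺ (Z=14), Al³⁺ (Z=13), Na⁺ (Z=11), O²⁻ (Z=8), N³⁻ (Z=7). Highest Z is smallest.

N³⁻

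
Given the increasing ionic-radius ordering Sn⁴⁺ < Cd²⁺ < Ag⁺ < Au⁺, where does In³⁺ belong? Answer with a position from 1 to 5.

2

Sn⁴⁺: 46 e⁻, Z=50, In³⁺: 46 e⁻, Z=49, Cd²⁺: 46 e⁻, Z=48, Ag⁺: 46 e⁻, Z=47, Au⁺: 78 e⁻, Z=79. Sn⁴⁺ < In³⁺ (both 46 e⁻, Z=50>49); In³⁺ < Cd²⁺ (both 46 e⁻, Z=49>48); Cd²⁺ < Ag⁺ (isoelectronic, higher Z=48 is smaller); Ag⁺ < Au⁺ (same group, 1 shell fewer).
Merged order: Sn⁴⁺ < In³⁺ < Cd²⁺ < Ag⁺ < Au⁺ — In³⁺ is number 2.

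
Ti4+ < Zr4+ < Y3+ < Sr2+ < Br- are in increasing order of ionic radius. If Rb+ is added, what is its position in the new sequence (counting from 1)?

First list Z and electron count for each: Ti4+: 18 e⁻, Z=22, Zr4+: 36 e⁻, Z=40, Y3+: 36 e⁻, Z=39, Sr2+: 36 e⁻, Z=38, Rb+: 36 e⁻, Z=37, Br-: 36 e⁻, Z=35. Ti4+ < Zr4+ (same group, 1 shell fewer); Zr4+ < Y3+ (isoelectronic, higher Z=40 is smaller); Y3+ < Sr2+ (isoelectronic, higher Z=39 is smaller); Sr2+ < Rb+ (both 36 e⁻, Z=38>37); Rb+ < Br- (isoelectronic, higher Z=37 is smaller).
Merged order: Ti4+ < Zr4+ < Y3+ < Sr2+ < Rb+ < Br- — Rb+ is number 5.

5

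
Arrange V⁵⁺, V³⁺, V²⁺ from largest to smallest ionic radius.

V²⁺ > V³⁺ > V⁵⁺

Same element, different charge: the more highly charged cation has fewer electrons and a greater effective nuclear charge per electron, making V⁵⁺ the smallest.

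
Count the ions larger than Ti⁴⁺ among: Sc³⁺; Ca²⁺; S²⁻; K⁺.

All of these have 18 electrons (isoelectronic). With the same electron cloud, the ion with the most protons pulls it in tightest. Nuclear charges: Ti⁴⁺ (Z=22), Sc³⁺ (Z=21), Ca²⁺ (Z=20), K⁺ (Z=19), S²⁻ (Z=16). Highest Z is smallest.
Ordering all of them (including Ti⁴⁺) by radius gives Ti⁴⁺ < Sc³⁺ < Ca²⁺ < K⁺ < S²⁻. That's 4.

4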